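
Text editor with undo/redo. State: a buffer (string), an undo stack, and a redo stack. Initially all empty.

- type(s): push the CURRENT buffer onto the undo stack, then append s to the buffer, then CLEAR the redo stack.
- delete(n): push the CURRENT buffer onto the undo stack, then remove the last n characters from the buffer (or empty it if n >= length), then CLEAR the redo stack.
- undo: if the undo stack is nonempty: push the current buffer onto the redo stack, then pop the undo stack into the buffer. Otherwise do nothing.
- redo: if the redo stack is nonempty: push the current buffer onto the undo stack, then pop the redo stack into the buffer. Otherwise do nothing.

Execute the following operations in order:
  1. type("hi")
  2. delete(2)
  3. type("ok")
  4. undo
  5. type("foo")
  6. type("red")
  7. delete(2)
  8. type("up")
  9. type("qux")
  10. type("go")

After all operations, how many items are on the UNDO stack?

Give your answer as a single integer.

After op 1 (type): buf='hi' undo_depth=1 redo_depth=0
After op 2 (delete): buf='(empty)' undo_depth=2 redo_depth=0
After op 3 (type): buf='ok' undo_depth=3 redo_depth=0
After op 4 (undo): buf='(empty)' undo_depth=2 redo_depth=1
After op 5 (type): buf='foo' undo_depth=3 redo_depth=0
After op 6 (type): buf='foored' undo_depth=4 redo_depth=0
After op 7 (delete): buf='foor' undo_depth=5 redo_depth=0
After op 8 (type): buf='foorup' undo_depth=6 redo_depth=0
After op 9 (type): buf='foorupqux' undo_depth=7 redo_depth=0
After op 10 (type): buf='foorupquxgo' undo_depth=8 redo_depth=0

Answer: 8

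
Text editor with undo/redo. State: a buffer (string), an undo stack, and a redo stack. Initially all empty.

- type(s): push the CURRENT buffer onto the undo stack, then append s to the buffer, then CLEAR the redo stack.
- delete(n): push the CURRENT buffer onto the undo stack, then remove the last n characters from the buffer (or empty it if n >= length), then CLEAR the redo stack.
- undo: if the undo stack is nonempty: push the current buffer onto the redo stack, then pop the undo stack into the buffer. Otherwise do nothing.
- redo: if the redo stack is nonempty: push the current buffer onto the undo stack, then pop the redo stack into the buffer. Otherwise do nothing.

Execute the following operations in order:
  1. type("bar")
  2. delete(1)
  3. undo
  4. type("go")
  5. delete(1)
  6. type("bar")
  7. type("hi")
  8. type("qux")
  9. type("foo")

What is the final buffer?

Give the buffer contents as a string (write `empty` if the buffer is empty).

Answer: bargbarhiquxfoo

Derivation:
After op 1 (type): buf='bar' undo_depth=1 redo_depth=0
After op 2 (delete): buf='ba' undo_depth=2 redo_depth=0
After op 3 (undo): buf='bar' undo_depth=1 redo_depth=1
After op 4 (type): buf='bargo' undo_depth=2 redo_depth=0
After op 5 (delete): buf='barg' undo_depth=3 redo_depth=0
After op 6 (type): buf='bargbar' undo_depth=4 redo_depth=0
After op 7 (type): buf='bargbarhi' undo_depth=5 redo_depth=0
After op 8 (type): buf='bargbarhiqux' undo_depth=6 redo_depth=0
After op 9 (type): buf='bargbarhiquxfoo' undo_depth=7 redo_depth=0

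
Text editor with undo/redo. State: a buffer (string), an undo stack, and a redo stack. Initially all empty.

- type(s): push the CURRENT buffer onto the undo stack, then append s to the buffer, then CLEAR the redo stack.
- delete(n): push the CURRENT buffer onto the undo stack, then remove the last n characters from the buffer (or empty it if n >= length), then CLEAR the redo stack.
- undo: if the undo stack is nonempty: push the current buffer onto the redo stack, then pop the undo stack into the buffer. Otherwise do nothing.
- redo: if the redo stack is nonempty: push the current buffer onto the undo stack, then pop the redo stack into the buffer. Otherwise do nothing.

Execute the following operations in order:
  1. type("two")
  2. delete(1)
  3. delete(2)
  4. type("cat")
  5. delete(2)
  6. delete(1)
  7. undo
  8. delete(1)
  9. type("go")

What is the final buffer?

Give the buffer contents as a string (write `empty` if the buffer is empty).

Answer: go

Derivation:
After op 1 (type): buf='two' undo_depth=1 redo_depth=0
After op 2 (delete): buf='tw' undo_depth=2 redo_depth=0
After op 3 (delete): buf='(empty)' undo_depth=3 redo_depth=0
After op 4 (type): buf='cat' undo_depth=4 redo_depth=0
After op 5 (delete): buf='c' undo_depth=5 redo_depth=0
After op 6 (delete): buf='(empty)' undo_depth=6 redo_depth=0
After op 7 (undo): buf='c' undo_depth=5 redo_depth=1
After op 8 (delete): buf='(empty)' undo_depth=6 redo_depth=0
After op 9 (type): buf='go' undo_depth=7 redo_depth=0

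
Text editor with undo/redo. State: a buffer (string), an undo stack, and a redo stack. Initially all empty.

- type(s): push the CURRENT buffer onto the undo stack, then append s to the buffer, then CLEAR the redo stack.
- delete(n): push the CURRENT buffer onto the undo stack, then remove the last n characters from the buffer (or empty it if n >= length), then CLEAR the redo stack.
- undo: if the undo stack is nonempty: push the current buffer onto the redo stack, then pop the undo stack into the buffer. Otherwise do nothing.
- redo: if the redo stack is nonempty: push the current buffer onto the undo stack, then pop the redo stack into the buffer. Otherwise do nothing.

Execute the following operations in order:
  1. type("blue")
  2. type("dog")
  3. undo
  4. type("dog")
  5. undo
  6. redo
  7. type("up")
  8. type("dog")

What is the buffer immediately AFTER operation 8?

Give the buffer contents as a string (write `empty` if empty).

Answer: bluedogupdog

Derivation:
After op 1 (type): buf='blue' undo_depth=1 redo_depth=0
After op 2 (type): buf='bluedog' undo_depth=2 redo_depth=0
After op 3 (undo): buf='blue' undo_depth=1 redo_depth=1
After op 4 (type): buf='bluedog' undo_depth=2 redo_depth=0
After op 5 (undo): buf='blue' undo_depth=1 redo_depth=1
After op 6 (redo): buf='bluedog' undo_depth=2 redo_depth=0
After op 7 (type): buf='bluedogup' undo_depth=3 redo_depth=0
After op 8 (type): buf='bluedogupdog' undo_depth=4 redo_depth=0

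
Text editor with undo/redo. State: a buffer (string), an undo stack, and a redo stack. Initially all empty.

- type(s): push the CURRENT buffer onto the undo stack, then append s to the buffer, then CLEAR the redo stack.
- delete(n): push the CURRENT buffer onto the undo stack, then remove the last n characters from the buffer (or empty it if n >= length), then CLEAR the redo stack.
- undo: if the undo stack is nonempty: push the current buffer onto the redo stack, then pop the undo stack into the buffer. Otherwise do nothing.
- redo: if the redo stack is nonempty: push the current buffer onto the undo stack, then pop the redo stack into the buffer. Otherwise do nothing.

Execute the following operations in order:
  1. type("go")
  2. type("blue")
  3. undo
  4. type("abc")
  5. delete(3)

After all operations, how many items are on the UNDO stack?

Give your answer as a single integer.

Answer: 3

Derivation:
After op 1 (type): buf='go' undo_depth=1 redo_depth=0
After op 2 (type): buf='goblue' undo_depth=2 redo_depth=0
After op 3 (undo): buf='go' undo_depth=1 redo_depth=1
After op 4 (type): buf='goabc' undo_depth=2 redo_depth=0
After op 5 (delete): buf='go' undo_depth=3 redo_depth=0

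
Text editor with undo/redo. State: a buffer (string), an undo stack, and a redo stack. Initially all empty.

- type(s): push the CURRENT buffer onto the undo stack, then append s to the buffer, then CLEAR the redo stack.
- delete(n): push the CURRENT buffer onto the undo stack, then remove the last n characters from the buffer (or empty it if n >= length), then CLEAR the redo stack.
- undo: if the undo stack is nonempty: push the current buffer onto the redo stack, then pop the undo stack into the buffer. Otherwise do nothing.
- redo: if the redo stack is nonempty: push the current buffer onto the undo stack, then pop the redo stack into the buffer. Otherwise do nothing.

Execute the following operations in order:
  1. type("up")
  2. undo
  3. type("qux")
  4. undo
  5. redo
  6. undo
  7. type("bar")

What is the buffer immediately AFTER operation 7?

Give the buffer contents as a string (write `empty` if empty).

Answer: bar

Derivation:
After op 1 (type): buf='up' undo_depth=1 redo_depth=0
After op 2 (undo): buf='(empty)' undo_depth=0 redo_depth=1
After op 3 (type): buf='qux' undo_depth=1 redo_depth=0
After op 4 (undo): buf='(empty)' undo_depth=0 redo_depth=1
After op 5 (redo): buf='qux' undo_depth=1 redo_depth=0
After op 6 (undo): buf='(empty)' undo_depth=0 redo_depth=1
After op 7 (type): buf='bar' undo_depth=1 redo_depth=0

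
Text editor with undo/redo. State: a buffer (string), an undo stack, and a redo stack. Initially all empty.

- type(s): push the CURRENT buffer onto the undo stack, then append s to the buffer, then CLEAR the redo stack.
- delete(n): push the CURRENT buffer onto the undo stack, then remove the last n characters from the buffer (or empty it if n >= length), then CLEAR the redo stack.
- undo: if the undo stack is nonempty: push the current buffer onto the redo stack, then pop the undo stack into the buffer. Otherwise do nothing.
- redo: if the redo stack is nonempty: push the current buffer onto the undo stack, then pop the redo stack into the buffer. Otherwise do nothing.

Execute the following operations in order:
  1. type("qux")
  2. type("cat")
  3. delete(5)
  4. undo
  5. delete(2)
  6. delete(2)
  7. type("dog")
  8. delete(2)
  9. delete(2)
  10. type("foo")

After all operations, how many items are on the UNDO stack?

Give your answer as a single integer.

Answer: 8

Derivation:
After op 1 (type): buf='qux' undo_depth=1 redo_depth=0
After op 2 (type): buf='quxcat' undo_depth=2 redo_depth=0
After op 3 (delete): buf='q' undo_depth=3 redo_depth=0
After op 4 (undo): buf='quxcat' undo_depth=2 redo_depth=1
After op 5 (delete): buf='quxc' undo_depth=3 redo_depth=0
After op 6 (delete): buf='qu' undo_depth=4 redo_depth=0
After op 7 (type): buf='qudog' undo_depth=5 redo_depth=0
After op 8 (delete): buf='qud' undo_depth=6 redo_depth=0
After op 9 (delete): buf='q' undo_depth=7 redo_depth=0
After op 10 (type): buf='qfoo' undo_depth=8 redo_depth=0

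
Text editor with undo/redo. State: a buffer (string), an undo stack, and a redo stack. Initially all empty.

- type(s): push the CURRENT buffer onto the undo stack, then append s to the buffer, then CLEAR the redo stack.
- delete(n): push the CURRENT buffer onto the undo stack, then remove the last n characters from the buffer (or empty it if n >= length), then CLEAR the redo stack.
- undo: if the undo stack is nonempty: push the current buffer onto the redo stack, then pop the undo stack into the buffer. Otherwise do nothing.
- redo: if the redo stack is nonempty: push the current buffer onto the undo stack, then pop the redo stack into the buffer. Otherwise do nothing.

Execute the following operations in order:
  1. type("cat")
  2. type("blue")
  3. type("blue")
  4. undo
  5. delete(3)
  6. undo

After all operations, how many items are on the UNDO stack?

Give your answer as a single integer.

After op 1 (type): buf='cat' undo_depth=1 redo_depth=0
After op 2 (type): buf='catblue' undo_depth=2 redo_depth=0
After op 3 (type): buf='catblueblue' undo_depth=3 redo_depth=0
After op 4 (undo): buf='catblue' undo_depth=2 redo_depth=1
After op 5 (delete): buf='catb' undo_depth=3 redo_depth=0
After op 6 (undo): buf='catblue' undo_depth=2 redo_depth=1

Answer: 2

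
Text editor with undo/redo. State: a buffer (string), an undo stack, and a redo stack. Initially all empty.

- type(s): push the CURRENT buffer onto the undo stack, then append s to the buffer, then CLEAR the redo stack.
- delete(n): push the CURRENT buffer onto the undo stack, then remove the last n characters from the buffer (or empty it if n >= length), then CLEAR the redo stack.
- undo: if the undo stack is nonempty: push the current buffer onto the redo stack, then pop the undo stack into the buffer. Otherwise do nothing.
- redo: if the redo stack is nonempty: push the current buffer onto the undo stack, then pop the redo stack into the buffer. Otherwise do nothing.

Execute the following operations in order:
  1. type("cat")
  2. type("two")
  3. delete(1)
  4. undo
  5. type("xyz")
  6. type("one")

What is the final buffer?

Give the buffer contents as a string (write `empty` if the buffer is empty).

Answer: cattwoxyzone

Derivation:
After op 1 (type): buf='cat' undo_depth=1 redo_depth=0
After op 2 (type): buf='cattwo' undo_depth=2 redo_depth=0
After op 3 (delete): buf='cattw' undo_depth=3 redo_depth=0
After op 4 (undo): buf='cattwo' undo_depth=2 redo_depth=1
After op 5 (type): buf='cattwoxyz' undo_depth=3 redo_depth=0
After op 6 (type): buf='cattwoxyzone' undo_depth=4 redo_depth=0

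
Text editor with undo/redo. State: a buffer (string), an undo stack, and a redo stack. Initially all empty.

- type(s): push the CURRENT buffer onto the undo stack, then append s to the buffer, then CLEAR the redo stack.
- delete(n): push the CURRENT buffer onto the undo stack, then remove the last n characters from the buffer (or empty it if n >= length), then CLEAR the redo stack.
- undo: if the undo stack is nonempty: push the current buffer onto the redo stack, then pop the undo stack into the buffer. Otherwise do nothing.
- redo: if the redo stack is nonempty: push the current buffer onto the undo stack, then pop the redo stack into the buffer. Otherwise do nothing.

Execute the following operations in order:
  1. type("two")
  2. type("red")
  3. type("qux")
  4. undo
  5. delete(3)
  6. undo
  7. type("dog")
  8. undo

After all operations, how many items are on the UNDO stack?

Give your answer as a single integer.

After op 1 (type): buf='two' undo_depth=1 redo_depth=0
After op 2 (type): buf='twored' undo_depth=2 redo_depth=0
After op 3 (type): buf='tworedqux' undo_depth=3 redo_depth=0
After op 4 (undo): buf='twored' undo_depth=2 redo_depth=1
After op 5 (delete): buf='two' undo_depth=3 redo_depth=0
After op 6 (undo): buf='twored' undo_depth=2 redo_depth=1
After op 7 (type): buf='tworeddog' undo_depth=3 redo_depth=0
After op 8 (undo): buf='twored' undo_depth=2 redo_depth=1

Answer: 2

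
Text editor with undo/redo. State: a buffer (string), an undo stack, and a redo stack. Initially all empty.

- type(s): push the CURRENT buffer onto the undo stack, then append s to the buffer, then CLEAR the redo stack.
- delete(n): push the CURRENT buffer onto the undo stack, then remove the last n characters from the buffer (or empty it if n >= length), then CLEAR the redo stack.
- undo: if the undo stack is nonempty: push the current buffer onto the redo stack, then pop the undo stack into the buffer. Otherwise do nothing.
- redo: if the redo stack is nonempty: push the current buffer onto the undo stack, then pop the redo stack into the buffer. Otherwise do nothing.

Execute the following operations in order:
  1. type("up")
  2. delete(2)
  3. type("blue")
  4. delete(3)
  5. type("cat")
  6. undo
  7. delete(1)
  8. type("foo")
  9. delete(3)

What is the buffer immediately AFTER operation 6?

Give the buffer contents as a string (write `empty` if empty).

Answer: b

Derivation:
After op 1 (type): buf='up' undo_depth=1 redo_depth=0
After op 2 (delete): buf='(empty)' undo_depth=2 redo_depth=0
After op 3 (type): buf='blue' undo_depth=3 redo_depth=0
After op 4 (delete): buf='b' undo_depth=4 redo_depth=0
After op 5 (type): buf='bcat' undo_depth=5 redo_depth=0
After op 6 (undo): buf='b' undo_depth=4 redo_depth=1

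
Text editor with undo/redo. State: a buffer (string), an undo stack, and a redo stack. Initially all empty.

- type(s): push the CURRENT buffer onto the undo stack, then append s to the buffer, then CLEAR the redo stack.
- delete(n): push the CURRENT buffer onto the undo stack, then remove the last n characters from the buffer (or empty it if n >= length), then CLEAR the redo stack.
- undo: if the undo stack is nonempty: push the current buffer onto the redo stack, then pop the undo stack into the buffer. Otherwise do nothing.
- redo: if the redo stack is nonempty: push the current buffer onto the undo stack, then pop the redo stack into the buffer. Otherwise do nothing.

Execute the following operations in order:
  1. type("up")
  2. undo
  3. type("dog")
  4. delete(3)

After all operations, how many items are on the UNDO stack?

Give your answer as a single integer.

Answer: 2

Derivation:
After op 1 (type): buf='up' undo_depth=1 redo_depth=0
After op 2 (undo): buf='(empty)' undo_depth=0 redo_depth=1
After op 3 (type): buf='dog' undo_depth=1 redo_depth=0
After op 4 (delete): buf='(empty)' undo_depth=2 redo_depth=0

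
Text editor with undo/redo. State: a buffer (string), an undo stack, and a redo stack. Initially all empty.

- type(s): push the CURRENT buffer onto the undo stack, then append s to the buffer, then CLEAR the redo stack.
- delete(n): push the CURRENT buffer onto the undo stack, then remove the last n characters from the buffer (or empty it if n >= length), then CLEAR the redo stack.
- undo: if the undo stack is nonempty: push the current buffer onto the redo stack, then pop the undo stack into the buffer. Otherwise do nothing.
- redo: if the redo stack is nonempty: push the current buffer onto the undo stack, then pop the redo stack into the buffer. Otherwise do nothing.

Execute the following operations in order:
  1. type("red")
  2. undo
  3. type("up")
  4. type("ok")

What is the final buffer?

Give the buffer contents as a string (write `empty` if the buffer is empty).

Answer: upok

Derivation:
After op 1 (type): buf='red' undo_depth=1 redo_depth=0
After op 2 (undo): buf='(empty)' undo_depth=0 redo_depth=1
After op 3 (type): buf='up' undo_depth=1 redo_depth=0
After op 4 (type): buf='upok' undo_depth=2 redo_depth=0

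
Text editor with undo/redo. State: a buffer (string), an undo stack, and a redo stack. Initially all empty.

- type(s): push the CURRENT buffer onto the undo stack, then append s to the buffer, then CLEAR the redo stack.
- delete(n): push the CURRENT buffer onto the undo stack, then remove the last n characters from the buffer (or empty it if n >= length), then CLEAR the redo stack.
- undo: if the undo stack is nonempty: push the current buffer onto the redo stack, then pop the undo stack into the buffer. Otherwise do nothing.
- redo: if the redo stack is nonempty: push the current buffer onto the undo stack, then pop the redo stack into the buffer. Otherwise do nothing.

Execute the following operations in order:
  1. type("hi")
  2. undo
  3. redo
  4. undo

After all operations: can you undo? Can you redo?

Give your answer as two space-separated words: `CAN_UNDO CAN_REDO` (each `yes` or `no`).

Answer: no yes

Derivation:
After op 1 (type): buf='hi' undo_depth=1 redo_depth=0
After op 2 (undo): buf='(empty)' undo_depth=0 redo_depth=1
After op 3 (redo): buf='hi' undo_depth=1 redo_depth=0
After op 4 (undo): buf='(empty)' undo_depth=0 redo_depth=1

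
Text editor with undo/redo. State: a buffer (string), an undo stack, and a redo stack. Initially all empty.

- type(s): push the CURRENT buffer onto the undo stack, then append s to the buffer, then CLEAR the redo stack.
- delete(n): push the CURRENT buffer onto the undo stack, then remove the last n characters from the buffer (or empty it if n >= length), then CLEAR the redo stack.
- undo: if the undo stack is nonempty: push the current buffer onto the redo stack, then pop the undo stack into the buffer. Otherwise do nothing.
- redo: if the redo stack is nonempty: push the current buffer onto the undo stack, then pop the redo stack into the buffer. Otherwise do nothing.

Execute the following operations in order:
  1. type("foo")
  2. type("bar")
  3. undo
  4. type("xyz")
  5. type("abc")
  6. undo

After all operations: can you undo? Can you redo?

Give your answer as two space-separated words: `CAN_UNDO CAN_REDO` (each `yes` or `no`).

Answer: yes yes

Derivation:
After op 1 (type): buf='foo' undo_depth=1 redo_depth=0
After op 2 (type): buf='foobar' undo_depth=2 redo_depth=0
After op 3 (undo): buf='foo' undo_depth=1 redo_depth=1
After op 4 (type): buf='fooxyz' undo_depth=2 redo_depth=0
After op 5 (type): buf='fooxyzabc' undo_depth=3 redo_depth=0
After op 6 (undo): buf='fooxyz' undo_depth=2 redo_depth=1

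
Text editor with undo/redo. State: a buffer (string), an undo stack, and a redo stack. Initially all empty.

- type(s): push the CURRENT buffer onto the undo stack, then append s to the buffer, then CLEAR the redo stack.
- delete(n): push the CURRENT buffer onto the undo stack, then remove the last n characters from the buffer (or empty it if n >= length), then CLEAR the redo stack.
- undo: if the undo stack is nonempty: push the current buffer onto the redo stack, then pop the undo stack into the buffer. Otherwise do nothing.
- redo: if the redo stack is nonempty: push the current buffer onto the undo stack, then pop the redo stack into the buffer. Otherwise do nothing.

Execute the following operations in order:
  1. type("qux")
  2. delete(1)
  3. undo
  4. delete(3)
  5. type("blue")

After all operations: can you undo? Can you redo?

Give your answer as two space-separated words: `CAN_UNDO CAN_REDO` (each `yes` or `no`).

After op 1 (type): buf='qux' undo_depth=1 redo_depth=0
After op 2 (delete): buf='qu' undo_depth=2 redo_depth=0
After op 3 (undo): buf='qux' undo_depth=1 redo_depth=1
After op 4 (delete): buf='(empty)' undo_depth=2 redo_depth=0
After op 5 (type): buf='blue' undo_depth=3 redo_depth=0

Answer: yes no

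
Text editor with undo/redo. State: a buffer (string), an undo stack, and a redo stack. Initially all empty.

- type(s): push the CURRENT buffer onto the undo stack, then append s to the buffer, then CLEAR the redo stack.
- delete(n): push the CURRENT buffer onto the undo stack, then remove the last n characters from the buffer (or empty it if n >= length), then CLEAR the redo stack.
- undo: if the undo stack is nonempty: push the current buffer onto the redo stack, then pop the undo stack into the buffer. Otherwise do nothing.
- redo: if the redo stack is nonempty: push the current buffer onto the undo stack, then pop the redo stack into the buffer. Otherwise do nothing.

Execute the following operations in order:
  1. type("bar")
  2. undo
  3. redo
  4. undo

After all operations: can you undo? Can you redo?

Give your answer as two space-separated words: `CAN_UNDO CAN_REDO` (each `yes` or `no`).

After op 1 (type): buf='bar' undo_depth=1 redo_depth=0
After op 2 (undo): buf='(empty)' undo_depth=0 redo_depth=1
After op 3 (redo): buf='bar' undo_depth=1 redo_depth=0
After op 4 (undo): buf='(empty)' undo_depth=0 redo_depth=1

Answer: no yes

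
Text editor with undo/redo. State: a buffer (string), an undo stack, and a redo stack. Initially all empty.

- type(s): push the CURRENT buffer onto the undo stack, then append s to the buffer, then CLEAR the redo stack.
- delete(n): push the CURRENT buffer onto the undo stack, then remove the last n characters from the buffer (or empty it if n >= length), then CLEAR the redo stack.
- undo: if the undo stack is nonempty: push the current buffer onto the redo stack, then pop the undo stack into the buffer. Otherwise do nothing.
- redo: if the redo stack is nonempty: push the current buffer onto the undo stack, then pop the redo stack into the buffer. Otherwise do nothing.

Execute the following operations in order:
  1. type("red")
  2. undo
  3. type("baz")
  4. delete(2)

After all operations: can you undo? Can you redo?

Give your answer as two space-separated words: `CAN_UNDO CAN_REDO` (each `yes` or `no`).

After op 1 (type): buf='red' undo_depth=1 redo_depth=0
After op 2 (undo): buf='(empty)' undo_depth=0 redo_depth=1
After op 3 (type): buf='baz' undo_depth=1 redo_depth=0
After op 4 (delete): buf='b' undo_depth=2 redo_depth=0

Answer: yes no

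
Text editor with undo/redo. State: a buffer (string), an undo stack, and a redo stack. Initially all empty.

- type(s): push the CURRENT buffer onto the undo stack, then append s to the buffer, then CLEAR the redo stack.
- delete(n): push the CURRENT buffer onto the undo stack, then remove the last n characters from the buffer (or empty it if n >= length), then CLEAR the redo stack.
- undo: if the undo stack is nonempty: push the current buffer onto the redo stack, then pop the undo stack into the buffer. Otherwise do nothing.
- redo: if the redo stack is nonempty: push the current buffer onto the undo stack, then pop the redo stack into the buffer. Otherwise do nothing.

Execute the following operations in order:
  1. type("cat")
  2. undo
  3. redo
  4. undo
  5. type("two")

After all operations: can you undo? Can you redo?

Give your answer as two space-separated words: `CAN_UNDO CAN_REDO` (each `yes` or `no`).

Answer: yes no

Derivation:
After op 1 (type): buf='cat' undo_depth=1 redo_depth=0
After op 2 (undo): buf='(empty)' undo_depth=0 redo_depth=1
After op 3 (redo): buf='cat' undo_depth=1 redo_depth=0
After op 4 (undo): buf='(empty)' undo_depth=0 redo_depth=1
After op 5 (type): buf='two' undo_depth=1 redo_depth=0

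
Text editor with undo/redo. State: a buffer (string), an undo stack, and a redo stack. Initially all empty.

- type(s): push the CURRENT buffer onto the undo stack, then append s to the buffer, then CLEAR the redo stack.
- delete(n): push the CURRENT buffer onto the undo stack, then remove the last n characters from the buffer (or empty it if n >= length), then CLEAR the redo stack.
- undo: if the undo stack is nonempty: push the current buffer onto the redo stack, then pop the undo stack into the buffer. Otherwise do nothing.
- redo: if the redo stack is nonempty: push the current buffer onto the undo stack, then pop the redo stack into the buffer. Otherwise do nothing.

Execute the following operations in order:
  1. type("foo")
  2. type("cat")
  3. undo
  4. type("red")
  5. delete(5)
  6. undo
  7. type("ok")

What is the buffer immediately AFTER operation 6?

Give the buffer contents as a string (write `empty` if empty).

After op 1 (type): buf='foo' undo_depth=1 redo_depth=0
After op 2 (type): buf='foocat' undo_depth=2 redo_depth=0
After op 3 (undo): buf='foo' undo_depth=1 redo_depth=1
After op 4 (type): buf='foored' undo_depth=2 redo_depth=0
After op 5 (delete): buf='f' undo_depth=3 redo_depth=0
After op 6 (undo): buf='foored' undo_depth=2 redo_depth=1

Answer: foored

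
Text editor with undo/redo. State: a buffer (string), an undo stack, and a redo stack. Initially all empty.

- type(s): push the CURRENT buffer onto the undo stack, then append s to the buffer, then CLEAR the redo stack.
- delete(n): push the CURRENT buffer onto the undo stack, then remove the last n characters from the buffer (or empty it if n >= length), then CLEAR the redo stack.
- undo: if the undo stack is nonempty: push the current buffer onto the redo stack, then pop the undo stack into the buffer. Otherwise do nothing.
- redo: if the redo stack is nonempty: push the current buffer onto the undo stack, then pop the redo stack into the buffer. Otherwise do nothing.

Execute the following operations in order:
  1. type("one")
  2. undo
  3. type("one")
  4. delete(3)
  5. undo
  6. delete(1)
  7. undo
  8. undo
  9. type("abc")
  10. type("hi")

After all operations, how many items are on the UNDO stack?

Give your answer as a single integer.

After op 1 (type): buf='one' undo_depth=1 redo_depth=0
After op 2 (undo): buf='(empty)' undo_depth=0 redo_depth=1
After op 3 (type): buf='one' undo_depth=1 redo_depth=0
After op 4 (delete): buf='(empty)' undo_depth=2 redo_depth=0
After op 5 (undo): buf='one' undo_depth=1 redo_depth=1
After op 6 (delete): buf='on' undo_depth=2 redo_depth=0
After op 7 (undo): buf='one' undo_depth=1 redo_depth=1
After op 8 (undo): buf='(empty)' undo_depth=0 redo_depth=2
After op 9 (type): buf='abc' undo_depth=1 redo_depth=0
After op 10 (type): buf='abchi' undo_depth=2 redo_depth=0

Answer: 2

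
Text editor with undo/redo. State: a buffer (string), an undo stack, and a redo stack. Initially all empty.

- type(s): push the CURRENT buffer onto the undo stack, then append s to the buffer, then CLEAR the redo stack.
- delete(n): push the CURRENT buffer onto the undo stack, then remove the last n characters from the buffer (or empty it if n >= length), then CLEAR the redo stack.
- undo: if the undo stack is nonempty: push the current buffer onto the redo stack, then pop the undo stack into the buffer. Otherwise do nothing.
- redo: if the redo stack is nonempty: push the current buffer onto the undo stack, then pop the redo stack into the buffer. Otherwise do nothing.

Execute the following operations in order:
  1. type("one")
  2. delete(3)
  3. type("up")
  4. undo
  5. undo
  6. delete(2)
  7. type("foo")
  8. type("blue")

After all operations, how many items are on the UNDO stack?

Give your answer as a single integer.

Answer: 4

Derivation:
After op 1 (type): buf='one' undo_depth=1 redo_depth=0
After op 2 (delete): buf='(empty)' undo_depth=2 redo_depth=0
After op 3 (type): buf='up' undo_depth=3 redo_depth=0
After op 4 (undo): buf='(empty)' undo_depth=2 redo_depth=1
After op 5 (undo): buf='one' undo_depth=1 redo_depth=2
After op 6 (delete): buf='o' undo_depth=2 redo_depth=0
After op 7 (type): buf='ofoo' undo_depth=3 redo_depth=0
After op 8 (type): buf='ofooblue' undo_depth=4 redo_depth=0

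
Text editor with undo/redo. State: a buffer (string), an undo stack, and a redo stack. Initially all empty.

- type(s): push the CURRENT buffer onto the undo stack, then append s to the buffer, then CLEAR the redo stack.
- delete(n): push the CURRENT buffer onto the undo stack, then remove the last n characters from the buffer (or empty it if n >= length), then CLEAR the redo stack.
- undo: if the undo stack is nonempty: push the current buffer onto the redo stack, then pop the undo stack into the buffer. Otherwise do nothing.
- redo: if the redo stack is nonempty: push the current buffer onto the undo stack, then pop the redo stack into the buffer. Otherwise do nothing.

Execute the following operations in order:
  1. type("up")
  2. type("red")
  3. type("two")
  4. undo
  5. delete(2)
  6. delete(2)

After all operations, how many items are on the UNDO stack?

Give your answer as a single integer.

Answer: 4

Derivation:
After op 1 (type): buf='up' undo_depth=1 redo_depth=0
After op 2 (type): buf='upred' undo_depth=2 redo_depth=0
After op 3 (type): buf='upredtwo' undo_depth=3 redo_depth=0
After op 4 (undo): buf='upred' undo_depth=2 redo_depth=1
After op 5 (delete): buf='upr' undo_depth=3 redo_depth=0
After op 6 (delete): buf='u' undo_depth=4 redo_depth=0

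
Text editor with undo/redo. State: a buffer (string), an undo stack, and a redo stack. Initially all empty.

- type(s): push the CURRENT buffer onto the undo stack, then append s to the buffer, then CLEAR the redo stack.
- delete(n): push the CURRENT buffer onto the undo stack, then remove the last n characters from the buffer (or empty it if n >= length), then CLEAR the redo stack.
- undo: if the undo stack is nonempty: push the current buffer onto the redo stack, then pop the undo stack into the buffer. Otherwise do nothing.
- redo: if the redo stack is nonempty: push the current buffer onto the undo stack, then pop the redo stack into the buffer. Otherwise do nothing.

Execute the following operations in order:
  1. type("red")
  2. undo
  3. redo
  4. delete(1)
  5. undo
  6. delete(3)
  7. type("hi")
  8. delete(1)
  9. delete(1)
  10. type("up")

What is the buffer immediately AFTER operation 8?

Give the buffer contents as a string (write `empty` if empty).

Answer: h

Derivation:
After op 1 (type): buf='red' undo_depth=1 redo_depth=0
After op 2 (undo): buf='(empty)' undo_depth=0 redo_depth=1
After op 3 (redo): buf='red' undo_depth=1 redo_depth=0
After op 4 (delete): buf='re' undo_depth=2 redo_depth=0
After op 5 (undo): buf='red' undo_depth=1 redo_depth=1
After op 6 (delete): buf='(empty)' undo_depth=2 redo_depth=0
After op 7 (type): buf='hi' undo_depth=3 redo_depth=0
After op 8 (delete): buf='h' undo_depth=4 redo_depth=0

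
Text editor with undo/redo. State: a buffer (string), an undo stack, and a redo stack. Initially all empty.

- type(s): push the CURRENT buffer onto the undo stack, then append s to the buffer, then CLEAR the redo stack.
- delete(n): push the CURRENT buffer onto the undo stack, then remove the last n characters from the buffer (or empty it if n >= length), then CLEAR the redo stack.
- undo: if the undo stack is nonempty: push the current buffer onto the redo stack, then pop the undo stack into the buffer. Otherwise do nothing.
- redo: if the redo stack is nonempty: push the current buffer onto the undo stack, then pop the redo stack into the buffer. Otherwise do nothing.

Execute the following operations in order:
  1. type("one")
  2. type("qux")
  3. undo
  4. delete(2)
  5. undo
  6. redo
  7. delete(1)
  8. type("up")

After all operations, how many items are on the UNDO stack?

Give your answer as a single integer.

After op 1 (type): buf='one' undo_depth=1 redo_depth=0
After op 2 (type): buf='onequx' undo_depth=2 redo_depth=0
After op 3 (undo): buf='one' undo_depth=1 redo_depth=1
After op 4 (delete): buf='o' undo_depth=2 redo_depth=0
After op 5 (undo): buf='one' undo_depth=1 redo_depth=1
After op 6 (redo): buf='o' undo_depth=2 redo_depth=0
After op 7 (delete): buf='(empty)' undo_depth=3 redo_depth=0
After op 8 (type): buf='up' undo_depth=4 redo_depth=0

Answer: 4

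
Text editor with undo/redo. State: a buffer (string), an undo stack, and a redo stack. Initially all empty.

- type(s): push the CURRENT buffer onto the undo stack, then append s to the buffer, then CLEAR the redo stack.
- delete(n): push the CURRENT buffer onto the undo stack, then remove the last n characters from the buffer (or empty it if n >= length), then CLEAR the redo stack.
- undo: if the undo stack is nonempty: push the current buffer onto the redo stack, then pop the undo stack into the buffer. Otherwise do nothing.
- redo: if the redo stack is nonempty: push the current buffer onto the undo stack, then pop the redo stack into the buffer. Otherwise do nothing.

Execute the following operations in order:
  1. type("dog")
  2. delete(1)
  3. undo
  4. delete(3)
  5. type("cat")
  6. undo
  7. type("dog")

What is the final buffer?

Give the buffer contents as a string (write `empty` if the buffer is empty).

Answer: dog

Derivation:
After op 1 (type): buf='dog' undo_depth=1 redo_depth=0
After op 2 (delete): buf='do' undo_depth=2 redo_depth=0
After op 3 (undo): buf='dog' undo_depth=1 redo_depth=1
After op 4 (delete): buf='(empty)' undo_depth=2 redo_depth=0
After op 5 (type): buf='cat' undo_depth=3 redo_depth=0
After op 6 (undo): buf='(empty)' undo_depth=2 redo_depth=1
After op 7 (type): buf='dog' undo_depth=3 redo_depth=0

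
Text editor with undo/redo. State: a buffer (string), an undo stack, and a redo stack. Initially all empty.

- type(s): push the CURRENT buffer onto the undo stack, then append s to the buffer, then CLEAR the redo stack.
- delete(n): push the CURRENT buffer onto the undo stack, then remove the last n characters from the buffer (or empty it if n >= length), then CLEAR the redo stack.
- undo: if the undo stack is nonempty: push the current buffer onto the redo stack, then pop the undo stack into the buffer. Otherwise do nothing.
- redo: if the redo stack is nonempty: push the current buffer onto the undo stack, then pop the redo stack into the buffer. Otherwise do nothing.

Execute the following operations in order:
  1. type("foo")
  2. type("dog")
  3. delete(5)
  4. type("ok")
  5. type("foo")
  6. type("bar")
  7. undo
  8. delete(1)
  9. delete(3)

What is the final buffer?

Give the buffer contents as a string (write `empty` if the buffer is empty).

After op 1 (type): buf='foo' undo_depth=1 redo_depth=0
After op 2 (type): buf='foodog' undo_depth=2 redo_depth=0
After op 3 (delete): buf='f' undo_depth=3 redo_depth=0
After op 4 (type): buf='fok' undo_depth=4 redo_depth=0
After op 5 (type): buf='fokfoo' undo_depth=5 redo_depth=0
After op 6 (type): buf='fokfoobar' undo_depth=6 redo_depth=0
After op 7 (undo): buf='fokfoo' undo_depth=5 redo_depth=1
After op 8 (delete): buf='fokfo' undo_depth=6 redo_depth=0
After op 9 (delete): buf='fo' undo_depth=7 redo_depth=0

Answer: fo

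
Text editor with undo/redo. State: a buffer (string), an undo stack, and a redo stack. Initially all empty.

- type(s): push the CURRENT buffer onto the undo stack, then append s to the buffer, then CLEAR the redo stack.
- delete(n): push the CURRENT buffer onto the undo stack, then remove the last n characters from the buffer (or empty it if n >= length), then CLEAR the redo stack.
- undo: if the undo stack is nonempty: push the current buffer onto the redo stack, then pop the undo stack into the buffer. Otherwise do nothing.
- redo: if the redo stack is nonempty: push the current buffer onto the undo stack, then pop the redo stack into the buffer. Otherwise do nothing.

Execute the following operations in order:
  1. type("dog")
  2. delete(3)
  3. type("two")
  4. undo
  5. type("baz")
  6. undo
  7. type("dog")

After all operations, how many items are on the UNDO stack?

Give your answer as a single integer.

After op 1 (type): buf='dog' undo_depth=1 redo_depth=0
After op 2 (delete): buf='(empty)' undo_depth=2 redo_depth=0
After op 3 (type): buf='two' undo_depth=3 redo_depth=0
After op 4 (undo): buf='(empty)' undo_depth=2 redo_depth=1
After op 5 (type): buf='baz' undo_depth=3 redo_depth=0
After op 6 (undo): buf='(empty)' undo_depth=2 redo_depth=1
After op 7 (type): buf='dog' undo_depth=3 redo_depth=0

Answer: 3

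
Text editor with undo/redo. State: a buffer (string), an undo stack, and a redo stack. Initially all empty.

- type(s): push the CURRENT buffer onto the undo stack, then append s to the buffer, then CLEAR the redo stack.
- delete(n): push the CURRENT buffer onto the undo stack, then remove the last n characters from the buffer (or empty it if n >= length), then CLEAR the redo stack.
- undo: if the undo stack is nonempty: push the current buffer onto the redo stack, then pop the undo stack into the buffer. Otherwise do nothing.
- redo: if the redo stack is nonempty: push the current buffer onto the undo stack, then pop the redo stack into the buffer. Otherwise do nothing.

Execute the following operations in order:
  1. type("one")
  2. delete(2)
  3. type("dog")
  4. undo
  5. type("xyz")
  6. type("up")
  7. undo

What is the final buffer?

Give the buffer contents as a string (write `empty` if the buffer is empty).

Answer: oxyz

Derivation:
After op 1 (type): buf='one' undo_depth=1 redo_depth=0
After op 2 (delete): buf='o' undo_depth=2 redo_depth=0
After op 3 (type): buf='odog' undo_depth=3 redo_depth=0
After op 4 (undo): buf='o' undo_depth=2 redo_depth=1
After op 5 (type): buf='oxyz' undo_depth=3 redo_depth=0
After op 6 (type): buf='oxyzup' undo_depth=4 redo_depth=0
After op 7 (undo): buf='oxyz' undo_depth=3 redo_depth=1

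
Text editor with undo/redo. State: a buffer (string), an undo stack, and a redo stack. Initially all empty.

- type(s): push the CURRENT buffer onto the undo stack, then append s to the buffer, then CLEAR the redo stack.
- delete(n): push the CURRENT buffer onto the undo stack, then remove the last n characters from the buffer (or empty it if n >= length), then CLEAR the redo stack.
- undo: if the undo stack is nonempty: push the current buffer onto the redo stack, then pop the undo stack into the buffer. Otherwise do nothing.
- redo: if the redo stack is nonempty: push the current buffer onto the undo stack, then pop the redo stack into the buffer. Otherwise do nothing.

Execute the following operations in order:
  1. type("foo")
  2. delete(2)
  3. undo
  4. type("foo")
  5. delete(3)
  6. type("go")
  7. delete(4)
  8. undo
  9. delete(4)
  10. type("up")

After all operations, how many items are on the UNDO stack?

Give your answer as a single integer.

After op 1 (type): buf='foo' undo_depth=1 redo_depth=0
After op 2 (delete): buf='f' undo_depth=2 redo_depth=0
After op 3 (undo): buf='foo' undo_depth=1 redo_depth=1
After op 4 (type): buf='foofoo' undo_depth=2 redo_depth=0
After op 5 (delete): buf='foo' undo_depth=3 redo_depth=0
After op 6 (type): buf='foogo' undo_depth=4 redo_depth=0
After op 7 (delete): buf='f' undo_depth=5 redo_depth=0
After op 8 (undo): buf='foogo' undo_depth=4 redo_depth=1
After op 9 (delete): buf='f' undo_depth=5 redo_depth=0
After op 10 (type): buf='fup' undo_depth=6 redo_depth=0

Answer: 6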